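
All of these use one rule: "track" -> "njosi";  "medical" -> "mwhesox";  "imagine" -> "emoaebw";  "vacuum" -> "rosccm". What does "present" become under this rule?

fjwywbn

t(19)→n(13) and r(17)→j(9) fit y≡15x+14 (mod 26); the inverse of 15 mod 26 is 7. Treating letters as 0–25, the rule is x ↦ 15x + 14 (mod 26).
On present: p(15)→15·15+14≡5=f; r(17)→15·17+14≡9=j; e(4)→15·4+14≡22=w; s(18)→15·18+14≡24=y; e(4)→15·4+14≡22=w; n(13)→15·13+14≡1=b; t(19)→15·19+14≡13=n (all mod 26).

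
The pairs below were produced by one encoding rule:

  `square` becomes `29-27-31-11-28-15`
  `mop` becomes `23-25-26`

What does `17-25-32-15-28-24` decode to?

govern

s is letter #19 and maps to 29: an offset of 10. The number is (letter's place in the alphabet, a=1) + 10.
Undoing it on 17-25-32-15-28-24: 17→(17−10)÷1=7=g, 25→(25−10)÷1=15=o, 32→(32−10)÷1=22=v, 15→(15−10)÷1=5=e, 28→(28−10)÷1=18=r, 24→(24−10)÷1=14=n.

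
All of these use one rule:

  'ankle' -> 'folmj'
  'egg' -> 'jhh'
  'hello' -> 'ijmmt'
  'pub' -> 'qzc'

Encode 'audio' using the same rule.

fzent

The shift depends on letter class: consonant n→o is +1, but vowel a→f is +5. The rule splits by letter class: vowels +5, consonants +1.
For audio: a(vowel)+5=f, u(vowel)+5=z, d(cons)+1=e, i(vowel)+5=n, o(vowel)+5=t.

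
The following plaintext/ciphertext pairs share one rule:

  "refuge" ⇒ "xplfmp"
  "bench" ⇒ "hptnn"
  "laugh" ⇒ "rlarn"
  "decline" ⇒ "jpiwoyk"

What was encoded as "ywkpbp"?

sleeve

A repeating key of period 2 is used — shifts +6, +11 over and over.
Reversing it on ywkpbp: y−6=s, w−11=l, k−6=e, p−11=e, b−6=v, p−11=e.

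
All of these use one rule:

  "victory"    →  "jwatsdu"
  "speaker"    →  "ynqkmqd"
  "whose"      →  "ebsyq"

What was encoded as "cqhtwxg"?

melting

v(21)→j(9) and i(8)→w(22) fit y≡21x+10 (mod 26); the inverse of 21 mod 26 is 5. Treating letters as 0–25, the rule is x ↦ 21x + 10 (mod 26).
Decoding cqhtwxg: c(2)→5·(2−10)≡12=m; q(16)→5·(16−10)≡4=e; h(7)→5·(7−10)≡11=l; t(19)→5·(19−10)≡19=t; w(22)→5·(22−10)≡8=i; x(23)→5·(23−10)≡13=n; g(6)→5·(6−10)≡6=g (all mod 26).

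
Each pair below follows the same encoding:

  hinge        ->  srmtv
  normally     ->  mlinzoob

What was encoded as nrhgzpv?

mistake

Each pair mirrors across the alphabet (h↔s, i↔r, n↔m): positions sum to 25. Each letter is replaced by its mirror in the alphabet: a↔z, b↔y, c↔x, and so on (the Atbash cipher).
Decoding nrhgzpv: n↔m, r↔i, h↔s, g↔t, z↔a, p↔k, v↔e.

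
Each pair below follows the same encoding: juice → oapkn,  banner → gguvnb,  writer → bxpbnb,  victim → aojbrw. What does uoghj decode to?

In juice: j→o is +5, u→a is +6, i→p is +7, c→k is +8 — the shift increases by 1 each position. Each letter shifts forward by (position + 5), i.e. 5, 6, 7, … — the shift grows by one for each successive letter.
Reversing it on uoghj: u−5=p, o−6=i, g−7=z, h−8=z, j−9=a.

pizza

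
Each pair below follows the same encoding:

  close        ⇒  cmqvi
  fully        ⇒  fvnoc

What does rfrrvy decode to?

report

Letter i (0-indexed) is shifted by i+0, so successive shifts are 0, 1, 2, ….
Decoding rfrrvy: r−0=r, f−1=e, r−2=p, r−3=o, v−4=r, y−5=t.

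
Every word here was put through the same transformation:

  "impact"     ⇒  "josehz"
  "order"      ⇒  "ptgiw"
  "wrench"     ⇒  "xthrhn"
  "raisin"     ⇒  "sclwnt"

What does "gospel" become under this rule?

hqvtjr

In impact: i→j is +1, m→o is +2, p→s is +3, a→e is +4 — the shift increases by 1 each position. The shift increases by 1 at each position, starting from +1: 1, 2, 3, ….
For gospel: g+1=h, o+2=q, s+3=v, p+4=t, e+5=j, l+6=r.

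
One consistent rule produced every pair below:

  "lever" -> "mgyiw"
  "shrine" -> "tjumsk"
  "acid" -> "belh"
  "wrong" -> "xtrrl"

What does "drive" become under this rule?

In lever: l→m is +1, e→g is +2, v→y is +3, e→i is +4 — the shift increases by 1 each position. Each letter shifts forward by (position + 1), i.e. 1, 2, 3, … — the shift grows by one for each successive letter.
For drive: d+1=e, r+2=t, i+3=l, v+4=z, e+5=j.

etlzj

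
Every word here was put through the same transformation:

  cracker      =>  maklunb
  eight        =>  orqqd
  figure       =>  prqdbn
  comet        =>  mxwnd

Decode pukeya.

flavor

Shifts by position in cracker: pos 0: c→m (+10), pos 1: r→a (+9), pos 2: a→k (+10), pos 3: c→l (+9) — repeating every 2. It's a Vigenère-style cipher with numeric key [10,9]: position i shifts by key[i mod 2].
Decoding pukeya: p−10=f, u−9=l, k−10=a, e−9=v, y−10=o, a−9=r.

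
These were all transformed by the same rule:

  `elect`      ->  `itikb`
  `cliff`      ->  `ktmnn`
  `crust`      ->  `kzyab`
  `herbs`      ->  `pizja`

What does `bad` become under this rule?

jel

The rule splits by letter class: vowels +4, consonants +8.
On bad: b(cons)+8=j, a(vowel)+4=e, d(cons)+8=l.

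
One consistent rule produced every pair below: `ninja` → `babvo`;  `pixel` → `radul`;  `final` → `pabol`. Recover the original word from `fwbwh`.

This is an affine cipher: with a=0,…,z=25, each position x becomes (21x+14) mod 26.
Reversing it on fwbwh: f(5)→5·(5−14)≡7=h; w(22)→5·(22−14)≡14=o; b(1)→5·(1−14)≡13=n; w(22)→5·(22−14)≡14=o; h(7)→5·(7−14)≡17=r (all mod 26).

honor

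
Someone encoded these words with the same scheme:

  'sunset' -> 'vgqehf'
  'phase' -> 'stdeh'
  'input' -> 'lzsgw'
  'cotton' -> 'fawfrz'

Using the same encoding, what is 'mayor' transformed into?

Shifts by position in sunset: pos 0: s→v (+3), pos 1: u→g (+12), pos 2: n→q (+3), pos 3: s→e (+12) — repeating every 2. A repeating key of period 2 is used — shifts +3, +12 over and over.
Applying it to mayor: m+3=p, a+12=m, y+3=b, o+12=a, r+3=u.

pmbau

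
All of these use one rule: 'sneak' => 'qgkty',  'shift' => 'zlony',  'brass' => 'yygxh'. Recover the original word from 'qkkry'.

sleek

The output letters match the input read backwards, each shifted +6: sneak reversed is kaens. The word is reversed, then every letter is shifted forward by 6.
Undoing it on qkkry: shift back: q−6=k, k−6=e, k−6=e, r−6=l, y−6=s → keels; then reverse → sleek.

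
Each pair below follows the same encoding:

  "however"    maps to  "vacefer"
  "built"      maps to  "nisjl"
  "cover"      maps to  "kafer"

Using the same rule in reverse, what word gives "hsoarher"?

disorder

h(7)→v(21) and o(14)→a(0) fit y≡23x+16 (mod 26); the inverse of 23 mod 26 is 17. This is an affine cipher: with a=0,…,z=25, each position x becomes (23x+16) mod 26.
Undoing it on hsoarher: h(7)→17·(7−16)≡3=d; s(18)→17·(18−16)≡8=i; o(14)→17·(14−16)≡18=s; a(0)→17·(0−16)≡14=o; r(17)→17·(17−16)≡17=r; h(7)→17·(7−16)≡3=d; e(4)→17·(4−16)≡4=e; r(17)→17·(17−16)≡17=r (all mod 26).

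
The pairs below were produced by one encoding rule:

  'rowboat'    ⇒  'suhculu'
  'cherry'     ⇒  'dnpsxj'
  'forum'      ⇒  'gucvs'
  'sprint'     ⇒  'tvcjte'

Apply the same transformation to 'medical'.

Shifts by position in rowboat: pos 0: r→s (+1), pos 1: o→u (+6), pos 2: w→h (+11), pos 3: b→c (+1), pos 4: o→u (+6), pos 5: a→l (+11) — repeating every 3. It's a Vigenère-style cipher with numeric key [1,6,11]: position i shifts by key[i mod 3].
For medical: m+1=n, e+6=k, d+11=o, i+1=j, c+6=i, a+11=l, l+1=m.

nkojilm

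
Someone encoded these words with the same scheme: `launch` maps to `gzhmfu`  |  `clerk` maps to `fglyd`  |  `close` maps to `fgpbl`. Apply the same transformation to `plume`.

sghjl

l(11)→g(6) and a(0)→z(25) fit y≡3x+25 (mod 26); the inverse of 3 mod 26 is 9. Treating letters as 0–25, the rule is x ↦ 3x + 25 (mod 26).
On plume: p(15)→3·15+25≡18=s; l(11)→3·11+25≡6=g; u(20)→3·20+25≡7=h; m(12)→3·12+25≡9=j; e(4)→3·4+25≡11=l (all mod 26).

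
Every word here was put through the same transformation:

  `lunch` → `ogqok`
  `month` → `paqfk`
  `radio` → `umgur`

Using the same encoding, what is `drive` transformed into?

gdlhh

Shifts by position in lunch: pos 0: l→o (+3), pos 1: u→g (+12), pos 2: n→q (+3), pos 3: c→o (+12) — repeating every 2. The shifts repeat in a cycle of length 2: positions 0,1,… shift by +3, +12, then the pattern repeats.
Applying it to drive: d+3=g, r+12=d, i+3=l, v+12=h, e+3=h.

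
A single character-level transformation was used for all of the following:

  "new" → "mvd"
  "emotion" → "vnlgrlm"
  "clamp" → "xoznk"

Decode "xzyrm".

Letters are reflected about the middle of the alphabet (position → 25−position): Atbash.
Undoing it on xzyrm: x↔c, z↔a, y↔b, r↔i, m↔n.

cabin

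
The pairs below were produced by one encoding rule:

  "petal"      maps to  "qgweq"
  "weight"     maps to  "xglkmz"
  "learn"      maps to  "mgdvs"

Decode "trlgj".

spice

In petal: p→q is +1, e→g is +2, t→w is +3, a→e is +4 — the shift increases by 1 each position. Letter i (0-indexed) is shifted by i+1, so successive shifts are 1, 2, 3, ….
Undoing it on trlgj: t−1=s, r−2=p, l−3=i, g−4=c, j−5=e.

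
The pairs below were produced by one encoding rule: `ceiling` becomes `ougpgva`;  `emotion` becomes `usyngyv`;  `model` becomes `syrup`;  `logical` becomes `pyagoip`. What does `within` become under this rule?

c(2)→o(14) and e(4)→u(20) fit y≡3x+8 (mod 26); the inverse of 3 mod 26 is 9. Treating letters as 0–25, the rule is x ↦ 3x + 8 (mod 26).
Applying it to within: w(22)→3·22+8≡22=w; i(8)→3·8+8≡6=g; t(19)→3·19+8≡13=n; h(7)→3·7+8≡3=d; i(8)→3·8+8≡6=g; n(13)→3·13+8≡21=v (all mod 26).

wgndgv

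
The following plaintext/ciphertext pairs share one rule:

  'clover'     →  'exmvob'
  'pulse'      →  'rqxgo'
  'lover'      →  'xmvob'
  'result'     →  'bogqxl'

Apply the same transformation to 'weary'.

aoubk

c(2)→e(4) and l(11)→x(23) fit y≡5x+20 (mod 26); the inverse of 5 mod 26 is 21. Treating letters as 0–25, the rule is x ↦ 5x + 20 (mod 26).
On weary: w(22)→5·22+20≡0=a; e(4)→5·4+20≡14=o; a(0)→5·0+20≡20=u; r(17)→5·17+20≡1=b; y(24)→5·24+20≡10=k (all mod 26).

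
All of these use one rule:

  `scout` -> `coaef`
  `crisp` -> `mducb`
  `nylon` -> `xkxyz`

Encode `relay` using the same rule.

Shifts by position in scout: pos 0: s→c (+10), pos 1: c→o (+12), pos 2: o→a (+12), pos 3: u→e (+10), pos 4: t→f (+12) — repeating every 3. It's a Vigenère-style cipher with numeric key [10,12,12]: position i shifts by key[i mod 3].
On relay: r+10=b, e+12=q, l+12=x, a+10=k, y+12=k.

bqxkk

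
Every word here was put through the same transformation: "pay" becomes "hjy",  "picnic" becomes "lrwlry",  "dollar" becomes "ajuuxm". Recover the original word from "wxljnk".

beacon

Two steps: reverse the string, then apply a Caesar shift of +9.
Reversing it on wxljnk: shift back: w−9=n, x−9=o, l−9=c, j−9=a, n−9=e, k−9=b → nocaeb; then reverse → beacon.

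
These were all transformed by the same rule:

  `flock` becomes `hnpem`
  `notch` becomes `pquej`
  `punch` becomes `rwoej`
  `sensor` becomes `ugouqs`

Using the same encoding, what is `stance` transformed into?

uvbpef

The shifts repeat in a cycle of length 3: positions 0,1,… shift by +2, +2, +1, then the pattern repeats.
Applying it to stance: s+2=u, t+2=v, a+1=b, n+2=p, c+2=e, e+1=f.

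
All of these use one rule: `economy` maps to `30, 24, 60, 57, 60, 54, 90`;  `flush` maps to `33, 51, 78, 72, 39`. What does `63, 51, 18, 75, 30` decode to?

e(#5)→30 and c(#3)→24: differences scale by 3, so n = 3·pos + 15. Each letter becomes 3×(its alphabet position, a=1..z=26) + 15.
Reversing it on 63, 51, 18, 75, 30: 63→(63−15)÷3=16=p, 51→(51−15)÷3=12=l, 18→(18−15)÷3=1=a, 75→(75−15)÷3=20=t, 30→(30−15)÷3=5=e.

plate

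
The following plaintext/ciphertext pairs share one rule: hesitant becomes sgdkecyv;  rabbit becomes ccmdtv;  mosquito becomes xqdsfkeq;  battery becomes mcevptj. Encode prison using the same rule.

attuzp

A repeating key of period 2 is used — shifts +11, +2 over and over.
For prison: p+11=a, r+2=t, i+11=t, s+2=u, o+11=z, n+2=p.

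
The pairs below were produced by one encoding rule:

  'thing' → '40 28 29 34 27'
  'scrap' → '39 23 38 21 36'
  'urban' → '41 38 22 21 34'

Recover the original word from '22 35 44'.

box

Letters become their 1-based position plus 20 (so a→21, b→22, …).
Undoing it on 22 35 44: 22→(22−20)÷1=2=b, 35→(35−20)÷1=15=o, 44→(44−20)÷1=24=x.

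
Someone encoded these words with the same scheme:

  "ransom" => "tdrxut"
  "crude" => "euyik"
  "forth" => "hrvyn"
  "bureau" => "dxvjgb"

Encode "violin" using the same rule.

xlsqou

Each letter shifts forward by (position + 2), i.e. 2, 3, 4, … — the shift grows by one for each successive letter.
On violin: v+2=x, i+3=l, o+4=s, l+5=q, i+6=o, n+7=u.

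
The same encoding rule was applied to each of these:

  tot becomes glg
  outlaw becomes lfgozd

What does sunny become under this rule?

hfmmb

Each letter is replaced by its mirror in the alphabet: a↔z, b↔y, c↔x, and so on (the Atbash cipher).
On sunny: s↔h, u↔f, n↔m, n↔m, y↔b.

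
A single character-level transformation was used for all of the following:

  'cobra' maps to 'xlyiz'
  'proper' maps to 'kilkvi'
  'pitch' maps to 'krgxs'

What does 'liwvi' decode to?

order

Each pair mirrors across the alphabet (c↔x, o↔l, b↔y): positions sum to 25. Each letter is replaced by its mirror in the alphabet: a↔z, b↔y, c↔x, and so on (the Atbash cipher).
Reversing it on liwvi: l↔o, i↔r, w↔d, v↔e, i↔r.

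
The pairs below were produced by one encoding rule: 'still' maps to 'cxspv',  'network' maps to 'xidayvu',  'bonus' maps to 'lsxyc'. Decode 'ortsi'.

Shifts by position in still: pos 0: s→c (+10), pos 1: t→x (+4), pos 2: i→s (+10), pos 3: l→p (+4) — repeating every 2. A repeating key of period 2 is used — shifts +10, +4 over and over.
Decoding ortsi: o−10=e, r−4=n, t−10=j, s−4=o, i−10=y.

enjoy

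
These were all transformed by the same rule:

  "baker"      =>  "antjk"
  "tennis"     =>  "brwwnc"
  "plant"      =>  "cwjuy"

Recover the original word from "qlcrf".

Two steps: reverse the string, then apply a Caesar shift of +9.
Decoding qlcrf: shift back: q−9=h, l−9=c, c−9=t, r−9=i, f−9=w → hctiw; then reverse → witch.

witch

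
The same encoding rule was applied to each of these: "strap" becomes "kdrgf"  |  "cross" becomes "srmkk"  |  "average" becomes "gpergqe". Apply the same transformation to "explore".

s(18)→k(10) and t(19)→d(3) fit y≡19x+6 (mod 26); the inverse of 19 mod 26 is 11. Treating letters as 0–25, the rule is x ↦ 19x + 6 (mod 26).
For explore: e(4)→19·4+6≡4=e; x(23)→19·23+6≡1=b; p(15)→19·15+6≡5=f; l(11)→19·11+6≡7=h; o(14)→19·14+6≡12=m; r(17)→19·17+6≡17=r; e(4)→19·4+6≡4=e (all mod 26).

ebfhmre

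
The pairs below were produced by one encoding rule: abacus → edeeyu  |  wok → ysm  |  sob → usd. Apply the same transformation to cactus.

The shift depends on letter class: consonant b→d is +2, but vowel a→e is +4. The rule splits by letter class: vowels +4, consonants +2.
For cactus: c(cons)+2=e, a(vowel)+4=e, c(cons)+2=e, t(cons)+2=v, u(vowel)+4=y, s(cons)+2=u.

eeevyu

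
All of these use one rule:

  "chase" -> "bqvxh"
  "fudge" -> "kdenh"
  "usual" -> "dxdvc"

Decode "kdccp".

fully

c(2)→b(1) and h(7)→q(16) fit y≡3x+21 (mod 26); the inverse of 3 mod 26 is 9. This is an affine cipher: with a=0,…,z=25, each position x becomes (3x+21) mod 26.
Decoding kdccp: k(10)→9·(10−21)≡5=f; d(3)→9·(3−21)≡20=u; c(2)→9·(2−21)≡11=l; c(2)→9·(2−21)≡11=l; p(15)→9·(15−21)≡24=y (all mod 26).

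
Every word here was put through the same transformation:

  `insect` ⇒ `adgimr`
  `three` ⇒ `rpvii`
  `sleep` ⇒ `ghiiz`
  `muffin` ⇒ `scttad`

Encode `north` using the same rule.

i(8)→a(0) and n(13)→d(3) fit y≡11x+16 (mod 26); the inverse of 11 mod 26 is 19. This is an affine cipher: with a=0,…,z=25, each position x becomes (11x+16) mod 26.
Applying it to north: n(13)→11·13+16≡3=d; o(14)→11·14+16≡14=o; r(17)→11·17+16≡21=v; t(19)→11·19+16≡17=r; h(7)→11·7+16≡15=p (all mod 26).

dovrp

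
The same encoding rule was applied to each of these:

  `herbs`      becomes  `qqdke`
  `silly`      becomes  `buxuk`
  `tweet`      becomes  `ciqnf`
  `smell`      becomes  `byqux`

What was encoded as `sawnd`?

It's a Vigenère-style cipher with numeric key [9,12,12]: position i shifts by key[i mod 3].
Reversing it on sawnd: s−9=j, a−12=o, w−12=k, n−9=e, d−12=r.

joker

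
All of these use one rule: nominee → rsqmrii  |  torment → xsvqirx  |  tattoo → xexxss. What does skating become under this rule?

Compare letters: n→r is +4, o→s is +4, m→q is +4 — a constant shift. Every letter moves 4 places later in the alphabet, wrapping around z→a.
On skating: s+4=w, k+4=o, a+4=e, t+4=x, i+4=m, n+4=r, g+4=k.

woexmrk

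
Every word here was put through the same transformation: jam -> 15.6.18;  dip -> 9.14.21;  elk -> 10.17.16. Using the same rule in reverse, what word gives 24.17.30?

sly

j is letter #10 and maps to 15: an offset of 5. Each letter is replaced by its alphabet position (a=1..z=26) + 5.
Decoding 24.17.30: 24→(24−5)÷1=19=s, 17→(17−5)÷1=12=l, 30→(30−5)÷1=25=y.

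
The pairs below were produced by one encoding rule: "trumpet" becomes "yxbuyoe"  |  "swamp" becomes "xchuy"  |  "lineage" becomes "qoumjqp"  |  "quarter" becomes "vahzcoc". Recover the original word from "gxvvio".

bronze

In trumpet: t→y is +5, r→x is +6, u→b is +7, m→u is +8 — the shift increases by 1 each position. Each letter shifts forward by (position + 5), i.e. 5, 6, 7, … — the shift grows by one for each successive letter.
Decoding gxvvio: g−5=b, x−6=r, v−7=o, v−8=n, i−9=z, o−10=e.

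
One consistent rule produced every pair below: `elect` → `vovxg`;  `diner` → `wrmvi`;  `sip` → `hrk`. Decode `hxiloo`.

Each letter is replaced by its mirror in the alphabet: a↔z, b↔y, c↔x, and so on (the Atbash cipher).
Undoing it on hxiloo: h↔s, x↔c, i↔r, l↔o, o↔l, o↔l.

scroll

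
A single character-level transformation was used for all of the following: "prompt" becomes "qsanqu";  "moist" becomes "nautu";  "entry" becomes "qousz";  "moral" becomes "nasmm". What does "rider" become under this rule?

sueqs

The rule splits by letter class: vowels +12, consonants +1.
Applying it to rider: r(cons)+1=s, i(vowel)+12=u, d(cons)+1=e, e(vowel)+12=q, r(cons)+1=s.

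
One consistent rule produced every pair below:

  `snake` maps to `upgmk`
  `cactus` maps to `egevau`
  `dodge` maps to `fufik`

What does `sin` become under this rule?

The rule splits by letter class: vowels +6, consonants +2.
On sin: s(cons)+2=u, i(vowel)+6=o, n(cons)+2=p.

uop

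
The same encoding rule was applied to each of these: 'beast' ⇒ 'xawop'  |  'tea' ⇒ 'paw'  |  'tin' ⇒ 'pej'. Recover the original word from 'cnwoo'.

Every letter moves 22 places later in the alphabet, wrapping around z→a.
Reversing it on cnwoo: c−22=g, n−22=r, w−22=a, o−22=s, o−22=s.

grass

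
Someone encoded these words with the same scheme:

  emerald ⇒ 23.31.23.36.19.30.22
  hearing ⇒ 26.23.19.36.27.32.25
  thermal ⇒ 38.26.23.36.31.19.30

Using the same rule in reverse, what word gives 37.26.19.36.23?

Each letter is replaced by its alphabet position (a=1..z=26) + 18.
Reversing it on 37.26.19.36.23: 37→(37−18)÷1=19=s, 26→(26−18)÷1=8=h, 19→(19−18)÷1=1=a, 36→(36−18)÷1=18=r, 23→(23−18)÷1=5=e.

share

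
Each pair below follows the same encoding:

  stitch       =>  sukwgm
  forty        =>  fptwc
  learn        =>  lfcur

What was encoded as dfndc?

delay

Each letter shifts forward by its position index (0, 1, 2, …) — the shift grows by one for each successive letter.
Undoing it on dfndc: d−0=d, f−1=e, n−2=l, d−3=a, c−4=y.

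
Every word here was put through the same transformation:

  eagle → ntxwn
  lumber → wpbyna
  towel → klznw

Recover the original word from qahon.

e(4)→n(13) and a(0)→t(19) fit y≡5x+19 (mod 26); the inverse of 5 mod 26 is 21. Each letter's alphabet position (a=0..z=25) is mapped through 5·x+19 mod 26 — an affine cipher.
Decoding qahon: q(16)→21·(16−19)≡15=p; a(0)→21·(0−19)≡17=r; h(7)→21·(7−19)≡8=i; o(14)→21·(14−19)≡25=z; n(13)→21·(13−19)≡4=e (all mod 26).

prize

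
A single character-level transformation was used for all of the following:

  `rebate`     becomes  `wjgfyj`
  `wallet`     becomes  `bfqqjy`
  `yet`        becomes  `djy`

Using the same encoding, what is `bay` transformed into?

Compare letters: r→w is +5, e→j is +5, b→g is +5 — a constant shift. Every letter moves 5 places later in the alphabet, wrapping around z→a.
Applying it to bay: b+5=g, a+5=f, y+5=d.

gfd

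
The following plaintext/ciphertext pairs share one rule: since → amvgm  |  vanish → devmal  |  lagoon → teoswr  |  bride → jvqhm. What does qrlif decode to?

Shifts by position in since: pos 0: s→a (+8), pos 1: i→m (+4), pos 2: n→v (+8), pos 3: c→g (+4) — repeating every 2. The shifts repeat in a cycle of length 2: positions 0,1,… shift by +8, +4, then the pattern repeats.
Decoding qrlif: q−8=i, r−4=n, l−8=d, i−4=e, f−8=x.

index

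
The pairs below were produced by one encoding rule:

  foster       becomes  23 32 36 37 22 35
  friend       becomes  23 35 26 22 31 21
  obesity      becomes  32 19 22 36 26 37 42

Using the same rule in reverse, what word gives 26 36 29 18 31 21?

island

f is letter #6 and maps to 23: an offset of 17. Letters become their 1-based position plus 17 (so a→18, b→19, …).
Undoing it on 26 36 29 18 31 21: 26→(26−17)÷1=9=i, 36→(36−17)÷1=19=s, 29→(29−17)÷1=12=l, 18→(18−17)÷1=1=a, 31→(31−17)÷1=14=n, 21→(21−17)÷1=4=d.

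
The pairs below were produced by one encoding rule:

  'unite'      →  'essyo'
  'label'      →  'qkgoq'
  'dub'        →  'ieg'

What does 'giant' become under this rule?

Two shifts are in play — +10 for a/e/i/o/u, +5 for every other letter.
For giant: g(cons)+5=l, i(vowel)+10=s, a(vowel)+10=k, n(cons)+5=s, t(cons)+5=y.

lsksy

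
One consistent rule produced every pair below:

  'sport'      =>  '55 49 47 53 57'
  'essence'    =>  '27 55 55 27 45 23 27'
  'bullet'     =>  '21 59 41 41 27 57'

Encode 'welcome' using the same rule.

63 27 41 23 47 43 27

s(#19)→55 and p(#16)→49: differences scale by 2, so n = 2·pos + 17. With a=1..z=26, the number is 2·pos + 17.
Applying it to welcome: w=23→63, e=5→27, l=12→41, c=3→23, o=15→47, m=13→43, e=5→27.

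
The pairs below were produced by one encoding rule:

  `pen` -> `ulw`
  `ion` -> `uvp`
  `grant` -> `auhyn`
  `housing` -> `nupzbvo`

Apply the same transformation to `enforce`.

The output letters match the input read backwards, each shifted +7: pen reversed is nep. Read the word backwards and shift each letter +7.
On enforce: reverse → ecrofne; then shift: e+7=l, c+7=j, r+7=y, o+7=v, f+7=m, n+7=u, e+7=l.

ljyvmul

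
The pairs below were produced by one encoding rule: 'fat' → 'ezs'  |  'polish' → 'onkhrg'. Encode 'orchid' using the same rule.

nqbghc

Compare letters: f→e is +25, a→z is +25, t→s is +25 — a constant shift. It's a constant shift of +25 (ROT25).
On orchid: o+25=n, r+25=q, c+25=b, h+25=g, i+25=h, d+25=c.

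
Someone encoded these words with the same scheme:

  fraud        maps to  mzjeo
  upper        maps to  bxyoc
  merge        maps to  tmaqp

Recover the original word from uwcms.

notch

The shift increases by 1 at each position, starting from +7: 7, 8, 9, ….
Decoding uwcms: u−7=n, w−8=o, c−9=t, m−10=c, s−11=h.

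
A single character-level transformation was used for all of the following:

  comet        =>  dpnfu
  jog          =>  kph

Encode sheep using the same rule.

Every letter moves 1 place later in the alphabet, wrapping around z→a.
Applying it to sheep: s+1=t, h+1=i, e+1=f, e+1=f, p+1=q.

tiffq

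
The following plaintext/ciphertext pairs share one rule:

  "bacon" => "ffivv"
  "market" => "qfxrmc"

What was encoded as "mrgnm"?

Each letter shifts forward by (position + 4), i.e. 4, 5, 6, … — the shift grows by one for each successive letter.
Decoding mrgnm: m−4=i, r−5=m, g−6=a, n−7=g, m−8=e.

image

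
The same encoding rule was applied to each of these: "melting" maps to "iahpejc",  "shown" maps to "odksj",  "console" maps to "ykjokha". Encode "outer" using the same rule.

Compare letters: m→i is +22, e→a is +22, l→h is +22 — a constant shift. This is a Caesar cipher with shift 22.
On outer: o+22=k, u+22=q, t+22=p, e+22=a, r+22=n.

kqpan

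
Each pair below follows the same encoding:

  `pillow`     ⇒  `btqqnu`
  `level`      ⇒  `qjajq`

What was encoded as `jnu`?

pie

The word is reversed, then every letter is shifted forward by 5.
Undoing it on jnu: shift back: j−5=e, n−5=i, u−5=p → eip; then reverse → pie.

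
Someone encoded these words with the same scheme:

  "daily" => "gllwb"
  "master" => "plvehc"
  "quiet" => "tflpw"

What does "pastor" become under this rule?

Shifts by position in daily: pos 0: d→g (+3), pos 1: a→l (+11), pos 2: i→l (+3), pos 3: l→w (+11) — repeating every 2. A repeating key of period 2 is used — shifts +3, +11 over and over.
On pastor: p+3=s, a+11=l, s+3=v, t+11=e, o+3=r, r+11=c.

slverc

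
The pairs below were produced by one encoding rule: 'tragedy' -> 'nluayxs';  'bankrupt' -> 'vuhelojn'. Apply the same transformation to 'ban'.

Compare letters: t→n is +20, r→l is +20, a→u is +20 — a constant shift. This is a Caesar cipher with shift 20.
For ban: b+20=v, a+20=u, n+20=h.

vuh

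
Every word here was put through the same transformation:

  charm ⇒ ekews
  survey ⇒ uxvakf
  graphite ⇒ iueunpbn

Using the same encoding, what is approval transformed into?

In charm: c→e is +2, h→k is +3, a→e is +4, r→w is +5 — the shift increases by 1 each position. The shift increases by 1 at each position, starting from +2: 2, 3, 4, ….
For approval: a+2=c, p+3=s, p+4=t, r+5=w, o+6=u, v+7=c, a+8=i, l+9=u.

cstwuciu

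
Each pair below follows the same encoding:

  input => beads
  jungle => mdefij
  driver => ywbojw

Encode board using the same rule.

i(8)→b(1) and n(13)→e(4) fit y≡11x+17 (mod 26); the inverse of 11 mod 26 is 19. This is an affine cipher: with a=0,…,z=25, each position x becomes (11x+17) mod 26.
Applying it to board: b(1)→11·1+17≡2=c; o(14)→11·14+17≡15=p; a(0)→11·0+17≡17=r; r(17)→11·17+17≡22=w; d(3)→11·3+17≡24=y (all mod 26).

cprwy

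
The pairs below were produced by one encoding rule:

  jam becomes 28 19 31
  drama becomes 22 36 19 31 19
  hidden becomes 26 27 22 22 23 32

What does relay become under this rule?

The number is (letter's place in the alphabet, a=1) + 18.
Applying it to relay: r=18→36, e=5→23, l=12→30, a=1→19, y=25→43.

36 23 30 19 43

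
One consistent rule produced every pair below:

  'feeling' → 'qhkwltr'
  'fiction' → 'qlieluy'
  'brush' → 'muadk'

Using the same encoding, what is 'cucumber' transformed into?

Shifts by position in feeling: pos 0: f→q (+11), pos 1: e→h (+3), pos 2: e→k (+6), pos 3: l→w (+11), pos 4: i→l (+3), pos 5: n→t (+6) — repeating every 3. A repeating key of period 3 is used — shifts +11, +3, +6 over and over.
Applying it to cucumber: c+11=n, u+3=x, c+6=i, u+11=f, m+3=p, b+6=h, e+11=p, r+3=u.

nxifphpu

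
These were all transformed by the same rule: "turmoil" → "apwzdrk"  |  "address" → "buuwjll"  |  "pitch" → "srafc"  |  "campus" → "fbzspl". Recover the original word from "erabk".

vital

Each letter's alphabet position (a=0..z=25) is mapped through 15·x+1 mod 26 — an affine cipher.
Undoing it on erabk: e(4)→7·(4−1)≡21=v; r(17)→7·(17−1)≡8=i; a(0)→7·(0−1)≡19=t; b(1)→7·(1−1)≡0=a; k(10)→7·(10−1)≡11=l (all mod 26).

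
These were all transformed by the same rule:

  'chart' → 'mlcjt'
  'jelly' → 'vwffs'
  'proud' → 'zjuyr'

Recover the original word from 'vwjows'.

c(2)→m(12) and h(7)→l(11) fit y≡5x+2 (mod 26); the inverse of 5 mod 26 is 21. Each letter's alphabet position (a=0..z=25) is mapped through 5·x+2 mod 26 — an affine cipher.
Decoding vwjows: v(21)→21·(21−2)≡9=j; w(22)→21·(22−2)≡4=e; j(9)→21·(9−2)≡17=r; o(14)→21·(14−2)≡18=s; w(22)→21·(22−2)≡4=e; s(18)→21·(18−2)≡24=y (all mod 26).

jersey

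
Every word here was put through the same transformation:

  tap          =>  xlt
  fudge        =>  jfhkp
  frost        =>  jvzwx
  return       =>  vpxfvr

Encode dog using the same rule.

The shift depends on letter class: consonant t→x is +4, but vowel a→l is +11. The rule splits by letter class: vowels +11, consonants +4.
On dog: d(cons)+4=h, o(vowel)+11=z, g(cons)+4=k.

hzk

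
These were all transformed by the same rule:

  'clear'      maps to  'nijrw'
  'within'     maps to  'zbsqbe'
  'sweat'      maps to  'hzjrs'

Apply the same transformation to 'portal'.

apwsri

c(2)→n(13) and l(11)→i(8) fit y≡11x+17 (mod 26); the inverse of 11 mod 26 is 19. This is an affine cipher: with a=0,…,z=25, each position x becomes (11x+17) mod 26.
On portal: p(15)→11·15+17≡0=a; o(14)→11·14+17≡15=p; r(17)→11·17+17≡22=w; t(19)→11·19+17≡18=s; a(0)→11·0+17≡17=r; l(11)→11·11+17≡8=i (all mod 26).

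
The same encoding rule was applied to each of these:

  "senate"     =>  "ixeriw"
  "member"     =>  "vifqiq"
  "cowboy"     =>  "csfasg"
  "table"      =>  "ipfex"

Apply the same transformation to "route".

The output letters match the input read backwards, each shifted +4: senate reversed is etanes. Read the word backwards and shift each letter +4.
For route: reverse → etuor; then shift: e+4=i, t+4=x, u+4=y, o+4=s, r+4=v.

ixysv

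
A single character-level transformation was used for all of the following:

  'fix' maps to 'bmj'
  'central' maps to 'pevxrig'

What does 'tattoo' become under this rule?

ssxxex

The word is reversed, then every letter is shifted forward by 4.
Applying it to tattoo: reverse → oottat; then shift: o+4=s, o+4=s, t+4=x, t+4=x, a+4=e, t+4=x.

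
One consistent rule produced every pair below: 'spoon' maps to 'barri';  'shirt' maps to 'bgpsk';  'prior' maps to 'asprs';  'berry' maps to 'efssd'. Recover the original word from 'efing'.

s(18)→b(1) and p(15)→a(0) fit y≡9x+21 (mod 26); the inverse of 9 mod 26 is 3. Treating letters as 0–25, the rule is x ↦ 9x + 21 (mod 26).
Reversing it on efing: e(4)→3·(4−21)≡1=b; f(5)→3·(5−21)≡4=e; i(8)→3·(8−21)≡13=n; n(13)→3·(13−21)≡2=c; g(6)→3·(6−21)≡7=h (all mod 26).

bench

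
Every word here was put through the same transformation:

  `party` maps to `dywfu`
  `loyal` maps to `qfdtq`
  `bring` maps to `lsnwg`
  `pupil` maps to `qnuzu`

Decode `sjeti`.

dozen

The output letters match the input read backwards, each shifted +5: party reversed is ytrap. Read the word backwards and shift each letter +5.
Undoing it on sjeti: shift back: s−5=n, j−5=e, e−5=z, t−5=o, i−5=d → nezod; then reverse → dozen.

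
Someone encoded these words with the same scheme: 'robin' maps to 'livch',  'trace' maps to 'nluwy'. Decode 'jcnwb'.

Compare letters: r→l is +20, o→i is +20, b→v is +20 — a constant shift. This is a Caesar cipher with shift 20.
Reversing it on jcnwb: j−20=p, c−20=i, n−20=t, w−20=c, b−20=h.

pitch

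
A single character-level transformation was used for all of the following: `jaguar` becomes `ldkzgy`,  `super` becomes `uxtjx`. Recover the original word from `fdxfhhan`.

database

In jaguar: j→l is +2, a→d is +3, g→k is +4, u→z is +5 — the shift increases by 1 each position. Letter i (0-indexed) is shifted by i+2, so successive shifts are 2, 3, 4, ….
Undoing it on fdxfhhan: f−2=d, d−3=a, x−4=t, f−5=a, h−6=b, h−7=a, a−8=s, n−9=e.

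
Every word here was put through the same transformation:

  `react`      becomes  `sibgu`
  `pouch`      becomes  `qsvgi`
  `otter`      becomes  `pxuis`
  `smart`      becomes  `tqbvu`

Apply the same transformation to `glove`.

hppzf

It's a Vigenère-style cipher with numeric key [1,4]: position i shifts by key[i mod 2].
Applying it to glove: g+1=h, l+4=p, o+1=p, v+4=z, e+1=f.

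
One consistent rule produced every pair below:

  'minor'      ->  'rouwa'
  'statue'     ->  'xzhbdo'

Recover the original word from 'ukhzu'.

Letter i (0-indexed) is shifted by i+5, so successive shifts are 5, 6, 7, ….
Decoding ukhzu: u−5=p, k−6=e, h−7=a, z−8=r, u−9=l.

pearl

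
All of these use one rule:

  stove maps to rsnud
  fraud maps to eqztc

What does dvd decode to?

Compare letters: s→r is +25, t→s is +25, o→n is +25 — a constant shift. This is a Caesar cipher with shift 25.
Decoding dvd: d−25=e, v−25=w, d−25=e.

ewe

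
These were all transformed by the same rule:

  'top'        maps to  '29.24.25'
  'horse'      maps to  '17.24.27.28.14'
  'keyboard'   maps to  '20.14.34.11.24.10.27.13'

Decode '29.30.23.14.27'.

tuner

t is letter #20 and maps to 29: an offset of 9. The number is (letter's place in the alphabet, a=1) + 9.
Undoing it on 29.30.23.14.27: 29→(29−9)÷1=20=t, 30→(30−9)÷1=21=u, 23→(23−9)÷1=14=n, 14→(14−9)÷1=5=e, 27→(27−9)÷1=18=r.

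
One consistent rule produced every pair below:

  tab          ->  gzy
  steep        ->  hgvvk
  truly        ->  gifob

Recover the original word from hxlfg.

Each pair mirrors across the alphabet (t↔g, a↔z, b↔y): positions sum to 25. Each letter is replaced by its mirror in the alphabet: a↔z, b↔y, c↔x, and so on (the Atbash cipher).
Decoding hxlfg: h↔s, x↔c, l↔o, f↔u, g↔t.

scout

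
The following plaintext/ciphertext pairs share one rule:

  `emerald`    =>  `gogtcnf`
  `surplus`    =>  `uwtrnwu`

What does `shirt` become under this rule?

ujktv

Compare letters: e→g is +2, m→o is +2, e→g is +2 — a constant shift. It's a constant shift of +2 (ROT2).
Applying it to shirt: s+2=u, h+2=j, i+2=k, r+2=t, t+2=v.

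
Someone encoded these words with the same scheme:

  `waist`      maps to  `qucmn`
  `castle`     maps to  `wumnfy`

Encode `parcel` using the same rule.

julwyf

Every letter moves 20 places later in the alphabet, wrapping around z→a.
Applying it to parcel: p+20=j, a+20=u, r+20=l, c+20=w, e+20=y, l+20=f.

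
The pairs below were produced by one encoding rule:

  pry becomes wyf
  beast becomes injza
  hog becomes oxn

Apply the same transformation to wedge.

The shift depends on letter class: consonant p→w is +7, but vowel e→n is +9. Two shifts are in play — +9 for a/e/i/o/u, +7 for every other letter.
Applying it to wedge: w(cons)+7=d, e(vowel)+9=n, d(cons)+7=k, g(cons)+7=n, e(vowel)+9=n.

dnknn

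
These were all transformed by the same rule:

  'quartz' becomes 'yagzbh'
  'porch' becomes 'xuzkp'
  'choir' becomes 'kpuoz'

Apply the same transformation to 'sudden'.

aallkv

Two shifts are in play — +6 for a/e/i/o/u, +8 for every other letter.
Applying it to sudden: s(cons)+8=a, u(vowel)+6=a, d(cons)+8=l, d(cons)+8=l, e(vowel)+6=k, n(cons)+8=v.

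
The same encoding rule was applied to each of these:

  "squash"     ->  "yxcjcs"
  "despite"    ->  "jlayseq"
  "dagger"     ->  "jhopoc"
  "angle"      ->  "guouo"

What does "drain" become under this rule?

jyirx

Each letter shifts forward by (position + 6), i.e. 6, 7, 8, … — the shift grows by one for each successive letter.
For drain: d+6=j, r+7=y, a+8=i, i+9=r, n+10=x.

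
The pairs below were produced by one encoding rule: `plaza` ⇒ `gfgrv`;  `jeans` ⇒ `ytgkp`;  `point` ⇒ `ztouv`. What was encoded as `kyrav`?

pulse

The output letters match the input read backwards, each shifted +6: plaza reversed is azalp. Read the word backwards and shift each letter +6.
Undoing it on kyrav: shift back: k−6=e, y−6=s, r−6=l, a−6=u, v−6=p → eslup; then reverse → pulse.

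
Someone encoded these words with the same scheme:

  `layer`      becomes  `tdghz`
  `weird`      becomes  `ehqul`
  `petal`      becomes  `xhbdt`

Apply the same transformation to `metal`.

Shifts by position in layer: pos 0: l→t (+8), pos 1: a→d (+3), pos 2: y→g (+8), pos 3: e→h (+3) — repeating every 2. A repeating key of period 2 is used — shifts +8, +3 over and over.
On metal: m+8=u, e+3=h, t+8=b, a+3=d, l+8=t.

uhbdt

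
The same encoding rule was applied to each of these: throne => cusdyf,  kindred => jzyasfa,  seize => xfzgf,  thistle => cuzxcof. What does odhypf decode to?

Each letter's alphabet position (a=0..z=25) is mapped through 5·x+11 mod 26 — an affine cipher.
Reversing it on odhypf: o(14)→21·(14−11)≡11=l; d(3)→21·(3−11)≡14=o; h(7)→21·(7−11)≡20=u; y(24)→21·(24−11)≡13=n; p(15)→21·(15−11)≡6=g; f(5)→21·(5−11)≡4=e (all mod 26).

lounge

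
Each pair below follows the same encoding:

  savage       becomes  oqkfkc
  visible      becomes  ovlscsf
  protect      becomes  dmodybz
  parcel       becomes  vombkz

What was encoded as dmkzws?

The word is reversed, then every letter is shifted forward by 10.
Undoing it on dmkzws: shift back: d−10=t, m−10=c, k−10=a, z−10=p, w−10=m, s−10=i → tcapmi; then reverse → impact.

impact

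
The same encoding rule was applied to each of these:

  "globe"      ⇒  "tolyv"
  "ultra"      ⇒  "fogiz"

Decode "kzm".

Each pair mirrors across the alphabet (g↔t, l↔o, o↔l): positions sum to 25. Each letter is replaced by its mirror in the alphabet: a↔z, b↔y, c↔x, and so on (the Atbash cipher).
Decoding kzm: k↔p, z↔a, m↔n.

pan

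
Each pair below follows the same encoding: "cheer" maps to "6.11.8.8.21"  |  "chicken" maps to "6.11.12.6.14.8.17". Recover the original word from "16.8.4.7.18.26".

meadow

c is letter #3 and maps to 6: an offset of 3. Letters become their 1-based position plus 3 (so a→4, b→5, …).
Reversing it on 16.8.4.7.18.26: 16→(16−3)÷1=13=m, 8→(8−3)÷1=5=e, 4→(4−3)÷1=1=a, 7→(7−3)÷1=4=d, 18→(18−3)÷1=15=o, 26→(26−3)÷1=23=w.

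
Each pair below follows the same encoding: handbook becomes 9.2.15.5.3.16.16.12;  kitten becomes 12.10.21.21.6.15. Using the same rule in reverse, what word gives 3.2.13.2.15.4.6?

h is letter #8 and maps to 9: an offset of 1. The number is (letter's place in the alphabet, a=1) + 1.
Reversing it on 3.2.13.2.15.4.6: 3→(3−1)÷1=2=b, 2→(2−1)÷1=1=a, 13→(13−1)÷1=12=l, 2→(2−1)÷1=1=a, 15→(15−1)÷1=14=n, 4→(4−1)÷1=3=c, 6→(6−1)÷1=5=e.

balance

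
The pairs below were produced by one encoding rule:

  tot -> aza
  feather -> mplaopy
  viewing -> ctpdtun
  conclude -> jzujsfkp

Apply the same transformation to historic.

The shift depends on letter class: consonant t→a is +7, but vowel o→z is +11. Two shifts are in play — +11 for a/e/i/o/u, +7 for every other letter.
On historic: h(cons)+7=o, i(vowel)+11=t, s(cons)+7=z, t(cons)+7=a, o(vowel)+11=z, r(cons)+7=y, i(vowel)+11=t, c(cons)+7=j.

otzazytj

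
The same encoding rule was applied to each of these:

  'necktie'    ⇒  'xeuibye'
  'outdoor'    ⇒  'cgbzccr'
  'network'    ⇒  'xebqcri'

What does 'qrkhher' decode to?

n(13)→x(23) and e(4)→e(4) fit y≡5x+10 (mod 26); the inverse of 5 mod 26 is 21. Treating letters as 0–25, the rule is x ↦ 5x + 10 (mod 26).
Undoing it on qrkhher: q(16)→21·(16−10)≡22=w; r(17)→21·(17−10)≡17=r; k(10)→21·(10−10)≡0=a; h(7)→21·(7−10)≡15=p; h(7)→21·(7−10)≡15=p; e(4)→21·(4−10)≡4=e; r(17)→21·(17−10)≡17=r (all mod 26).

wrapper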